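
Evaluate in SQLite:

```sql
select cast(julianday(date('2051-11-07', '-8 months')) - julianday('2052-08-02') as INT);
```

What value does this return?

Adding -8 months to 2051-11-07 gives 2051-03-07.
24 days remain in March 2051 after the 7th (31 − 7).
Full months from April 2051 through July 2052 contribute their day counts.
Then 2 days into August 2052.
Total: 24 + 30 + 31 + 30 + 31 + 31 + 30 + 31 + 30 + 31 + 31 + 29 + 31 + 30 + 31 + 30 + 31 + 2 = 514.
The subtraction is earlier − later, so the result is −514 → -514.

-514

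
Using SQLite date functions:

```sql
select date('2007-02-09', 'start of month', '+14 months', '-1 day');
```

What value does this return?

`start of month` rewinds 2007-02-09 to 2007-02-01.
Adding +14 months to 2007-02-01 gives 2008-04-01.
Going back 1 day from 2008-04-01 reaches 2008-03-31 (last day of March, 31 days).

2008-03-31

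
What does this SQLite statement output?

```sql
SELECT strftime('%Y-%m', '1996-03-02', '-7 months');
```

1995-08

First apply '-7 months': 1996-03-02 → 1995-08-02.
`%Y-%m` extracts the year-month: 1995-08.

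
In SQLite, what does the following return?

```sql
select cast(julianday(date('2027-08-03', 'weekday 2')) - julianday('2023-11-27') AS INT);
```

1345

`weekday 2` advances to the next Tuesday; 2027-08-03 is already a Tuesday, so it stays at 2027-08-03.
3 days remain in November 2023 after the 27th (30 − 27).
Full months from December 2023 through July 2027 contribute their day counts.
Then 3 days into August 2027.
Total: 3 + 31 + 31 + 29 + 31 + 30 + 31 + 30 + 31 + 31 + 30 + 31 + 30 + 31 + 31 + 28 + 31 + 30 + 31 + 30 + 31 + 31 + 30 + 31 + 30 + 31 + 31 + 28 + 31 + 30 + 31 + 30 + 31 + 31 + 30 + 31 + 30 + 31 + 31 + 28 + 31 + 30 + 31 + 30 + 31 + 3 = 1345.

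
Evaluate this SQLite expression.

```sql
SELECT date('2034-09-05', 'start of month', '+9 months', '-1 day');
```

`start of month` rewinds 2034-09-05 to 2034-09-01.
Adding +9 months to 2034-09-01 gives 2035-06-01.
Going back 1 day from 2035-06-01 reaches 2035-05-31 (last day of May, 31 days).

2035-05-31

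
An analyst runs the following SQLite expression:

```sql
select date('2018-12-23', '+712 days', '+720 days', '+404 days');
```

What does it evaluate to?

2024-01-02

Applying '+712 days' to 2018-12-23: counting 712 days forward gives 2020-12-04.
Applying '+720 days' to 2020-12-04: counting 720 days forward gives 2022-11-24.
Applying '+404 days' to 2022-11-24: counting 404 days forward gives 2024-01-02.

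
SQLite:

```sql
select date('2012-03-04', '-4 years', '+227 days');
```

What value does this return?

2008-10-17

Adding -4 years to 2012-03-04 gives 2008-03-04.
Applying '+227 days' to 2008-03-04: counting 227 days forward gives 2008-10-17.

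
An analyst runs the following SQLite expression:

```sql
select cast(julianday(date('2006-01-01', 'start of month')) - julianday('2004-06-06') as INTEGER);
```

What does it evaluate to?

`start of month` rewinds 2006-01-01 to 2006-01-01.
24 days remain in June 2004 after the 6th (30 − 6).
Full months from July 2004 through December 2005 contribute their day counts.
Then 1 day into January 2006.
Total: 24 + 31 + 31 + 30 + 31 + 30 + 31 + 31 + 28 + 31 + 30 + 31 + 30 + 31 + 31 + 30 + 31 + 30 + 31 + 1 = 574.

574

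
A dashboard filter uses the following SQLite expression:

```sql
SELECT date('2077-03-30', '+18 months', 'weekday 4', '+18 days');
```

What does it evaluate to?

Adding +18 months to 2077-03-30 gives 2078-09-30.
`weekday 4` advances to the next Thursday; 2078-09-30 is a Friday, so it moves forward to 2078-10-06.
Advancing 18 more days within October lands on 2078-10-24.

2078-10-24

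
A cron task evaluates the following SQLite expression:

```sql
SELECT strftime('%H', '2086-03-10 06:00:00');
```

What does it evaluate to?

`%H` extracts the 2-digit hour (00-23): 06.

06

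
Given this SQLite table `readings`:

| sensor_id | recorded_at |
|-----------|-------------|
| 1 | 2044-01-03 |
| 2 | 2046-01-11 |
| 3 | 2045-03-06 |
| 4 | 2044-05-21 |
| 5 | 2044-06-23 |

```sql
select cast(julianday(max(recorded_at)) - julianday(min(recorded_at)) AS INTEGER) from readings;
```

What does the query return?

739

MIN = 2044-01-03, MAX = 2046-01-11.
28 days remain in January 2044 after the 3rd (31 − 3).
Full months from February 2044 through December 2045 contribute their day counts.
Then 11 days into January 2046.
Total: 28 + 29 + 31 + 30 + 31 + 30 + 31 + 31 + 30 + 31 + 30 + 31 + 31 + 28 + 31 + 30 + 31 + 30 + 31 + 31 + 30 + 31 + 30 + 31 + 11 = 739.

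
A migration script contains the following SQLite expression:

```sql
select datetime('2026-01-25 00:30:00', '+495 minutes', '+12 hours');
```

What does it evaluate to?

2026-01-25 20:45:00

495 minutes = 8h 15m; +495 minutes from 2026-01-25 00:30:00 is 2026-01-25 08:45:00.
+12 hours from 2026-01-25 08:45:00 is 2026-01-25 20:45:00.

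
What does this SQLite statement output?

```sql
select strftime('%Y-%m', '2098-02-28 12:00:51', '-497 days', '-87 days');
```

First apply '-497 days', '-87 days': 2098-02-28 12:00:51 → 2096-07-24 12:00:51.
`%Y-%m` extracts the year-month: 2096-07.

2096-07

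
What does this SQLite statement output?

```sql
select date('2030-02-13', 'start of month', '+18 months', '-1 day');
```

`start of month` rewinds 2030-02-13 to 2030-02-01.
Adding +18 months to 2030-02-01 gives 2031-08-01.
Going back 1 day from 2031-08-01 reaches 2031-07-31 (last day of July, 31 days).

2031-07-31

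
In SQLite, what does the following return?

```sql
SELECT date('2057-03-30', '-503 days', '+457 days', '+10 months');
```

2057-12-12

Applying '-503 days' to 2057-03-30: counting 503 days back gives 2055-11-13.
Applying '+457 days' to 2055-11-13: counting 457 days forward gives 2057-02-12.
Adding +10 months to 2057-02-12 gives 2057-12-12.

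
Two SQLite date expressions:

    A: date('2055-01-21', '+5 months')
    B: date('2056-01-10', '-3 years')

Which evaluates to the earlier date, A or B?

B

A = 2055-06-21.
B = 2053-01-10.
B is earlier.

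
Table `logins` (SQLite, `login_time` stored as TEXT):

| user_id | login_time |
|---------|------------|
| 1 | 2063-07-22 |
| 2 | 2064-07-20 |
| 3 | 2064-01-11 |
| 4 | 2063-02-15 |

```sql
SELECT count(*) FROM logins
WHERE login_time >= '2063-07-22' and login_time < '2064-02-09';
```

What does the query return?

Rows in [2063-07-22, 2064-02-09): 2063-07-22, 2064-01-11 → 2 rows.

2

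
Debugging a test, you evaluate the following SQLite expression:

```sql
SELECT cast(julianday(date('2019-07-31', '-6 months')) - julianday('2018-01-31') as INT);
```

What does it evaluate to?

365

Adding -6 months to 2019-07-31 gives 2019-01-31.
0 days remain in January 2018 after the 31st (31 − 31).
Full months from February 2018 through December 2018 contribute their day counts.
Then 31 days into January 2019.
Total: 0 + 28 + 31 + 30 + 31 + 30 + 31 + 31 + 30 + 31 + 30 + 31 + 31 = 365.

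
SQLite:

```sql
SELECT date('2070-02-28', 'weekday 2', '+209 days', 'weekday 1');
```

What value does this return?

2070-09-29

`weekday 2` advances to the next Tuesday; 2070-02-28 is a Friday, so it moves forward to 2070-03-04.
Applying '+209 days' to 2070-03-04: counting 209 days forward gives 2070-09-29.
`weekday 1` advances to the next Monday; 2070-09-29 is already a Monday, so it stays at 2070-09-29.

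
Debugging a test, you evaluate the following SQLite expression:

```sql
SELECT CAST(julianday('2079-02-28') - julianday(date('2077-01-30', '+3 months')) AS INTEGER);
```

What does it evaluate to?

Adding +3 months to 2077-01-30 gives 2077-04-30.
0 days remain in April 2077 after the 30th (30 − 30).
Full months from May 2077 through January 2079 contribute their day counts.
Then 28 days into February 2079.
Total: 0 + 31 + 30 + 31 + 31 + 30 + 31 + 30 + 31 + 31 + 28 + 31 + 30 + 31 + 30 + 31 + 31 + 30 + 31 + 30 + 31 + 31 + 28 = 669.

669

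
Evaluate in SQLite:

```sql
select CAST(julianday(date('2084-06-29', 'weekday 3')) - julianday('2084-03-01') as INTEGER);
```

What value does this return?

`weekday 3` advances to the next Wednesday; 2084-06-29 is a Thursday, so it moves forward to 2084-07-05.
30 days remain in March 2084 after the 1st (31 − 1).
April 2084: 30 days.
May 2084: 31 days.
June 2084: 30 days.
Then 5 days into July 2084.
Total: 30 + 30 + 31 + 30 + 5 = 126.

126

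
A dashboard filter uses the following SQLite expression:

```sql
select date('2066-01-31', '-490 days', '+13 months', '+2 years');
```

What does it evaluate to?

2067-10-28

Applying '-490 days' to 2066-01-31: counting 490 days back gives 2064-09-28.
Adding +13 months to 2064-09-28 gives 2065-10-28.
Adding +2 years to 2065-10-28 gives 2067-10-28.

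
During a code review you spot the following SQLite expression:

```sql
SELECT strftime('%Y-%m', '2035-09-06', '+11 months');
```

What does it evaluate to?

2036-08

First apply '+11 months': 2035-09-06 → 2036-08-06.
`%Y-%m` extracts the year-month: 2036-08.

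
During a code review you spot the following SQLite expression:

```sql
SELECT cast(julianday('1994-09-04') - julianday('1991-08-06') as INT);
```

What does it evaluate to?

25 days remain in August 1991 after the 6th (31 − 6).
Full months from September 1991 through August 1994 contribute their day counts.
Then 4 days into September 1994.
Total: 25 + 30 + 31 + 30 + 31 + 31 + 29 + 31 + 30 + 31 + 30 + 31 + 31 + 30 + 31 + 30 + 31 + 31 + 28 + 31 + 30 + 31 + 30 + 31 + 31 + 30 + 31 + 30 + 31 + 31 + 28 + 31 + 30 + 31 + 30 + 31 + 31 + 4 = 1125.

1125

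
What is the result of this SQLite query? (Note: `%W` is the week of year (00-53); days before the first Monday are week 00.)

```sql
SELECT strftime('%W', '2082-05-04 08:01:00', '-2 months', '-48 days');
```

02

First apply '-2 months', '-48 days': 2082-05-04 08:01:00 → 2082-01-15 08:01:00.
2082-01-15 is a Thursday. SQLite's %W counts Mondays since the year started; the result is 02.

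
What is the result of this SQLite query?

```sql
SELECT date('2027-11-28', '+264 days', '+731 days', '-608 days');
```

2028-12-19

Applying '+264 days' to 2027-11-28: counting 264 days forward gives 2028-08-18.
Applying '+731 days' to 2028-08-18: counting 731 days forward gives 2030-08-19.
Applying '-608 days' to 2030-08-19: counting 608 days back gives 2028-12-19.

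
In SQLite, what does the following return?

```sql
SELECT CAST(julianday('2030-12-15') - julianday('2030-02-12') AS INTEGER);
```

16 days remain in February 2030 after the 12th (28 − 12).
Full months from March 2030 through November 2030 contribute their day counts.
Then 15 days into December 2030.
Total: 16 + 31 + 30 + 31 + 30 + 31 + 31 + 30 + 31 + 30 + 15 = 306.

306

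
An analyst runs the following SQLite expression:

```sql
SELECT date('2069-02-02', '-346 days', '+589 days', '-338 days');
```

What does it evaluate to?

Applying '-346 days' to 2069-02-02: counting 346 days back gives 2068-02-22.
Applying '+589 days' to 2068-02-22: counting 589 days forward gives 2069-10-03.
Applying '-338 days' to 2069-10-03: counting 338 days back gives 2068-10-30.

2068-10-30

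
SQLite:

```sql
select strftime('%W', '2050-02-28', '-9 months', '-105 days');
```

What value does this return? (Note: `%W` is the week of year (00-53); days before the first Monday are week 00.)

06

First apply '-9 months', '-105 days': 2050-02-28 → 2049-02-12.
2049-02-12 is a Friday. SQLite's %W counts Mondays since the year started; the result is 06.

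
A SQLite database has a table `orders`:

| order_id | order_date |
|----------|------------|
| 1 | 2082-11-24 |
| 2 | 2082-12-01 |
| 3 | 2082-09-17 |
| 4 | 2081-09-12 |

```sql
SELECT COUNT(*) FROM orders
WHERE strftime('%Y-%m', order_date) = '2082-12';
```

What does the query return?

Rows with year-month 2082-12: 2082-12-01 → 1.

1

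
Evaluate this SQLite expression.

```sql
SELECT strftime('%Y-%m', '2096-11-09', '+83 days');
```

First apply '+83 days': 2096-11-09 → 2097-01-31.
`%Y-%m` extracts the year-month: 2097-01.

2097-01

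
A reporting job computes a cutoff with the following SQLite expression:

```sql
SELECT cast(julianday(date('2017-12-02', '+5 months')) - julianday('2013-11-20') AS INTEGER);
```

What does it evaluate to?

Adding +5 months to 2017-12-02 gives 2018-05-02.
10 days remain in November 2013 after the 20th (30 − 20).
Full months from December 2013 through April 2018 contribute their day counts.
Then 2 days into May 2018.
Total: 10 + 31 + 31 + 28 + 31 + 30 + 31 + 30 + 31 + 31 + 30 + 31 + 30 + 31 + 31 + 28 + 31 + 30 + 31 + 30 + 31 + 31 + 30 + 31 + 30 + 31 + 31 + 29 + 31 + 30 + 31 + 30 + 31 + 31 + 30 + 31 + 30 + 31 + 31 + 28 + 31 + 30 + 31 + 30 + 31 + 31 + 30 + 31 + 30 + 31 + 31 + 28 + 31 + 30 + 2 = 1624.

1624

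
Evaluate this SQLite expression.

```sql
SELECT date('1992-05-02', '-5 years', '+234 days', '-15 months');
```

Adding -5 years to 1992-05-02 gives 1987-05-02.
Applying '+234 days' to 1987-05-02: counting 234 days forward gives 1987-12-22.
Adding -15 months to 1987-12-22 gives 1986-09-22.

1986-09-22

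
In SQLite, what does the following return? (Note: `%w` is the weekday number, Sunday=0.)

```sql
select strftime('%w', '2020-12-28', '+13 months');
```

First apply '+13 months': 2020-12-28 → 2022-01-28.
2022-01-28 is a Friday; with Sunday=0 that is 5.

5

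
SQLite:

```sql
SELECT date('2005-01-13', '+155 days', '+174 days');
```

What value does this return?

2005-12-08

Applying '+155 days' to 2005-01-13: counting 155 days forward gives 2005-06-17.
Applying '+174 days' to 2005-06-17: counting 174 days forward gives 2005-12-08.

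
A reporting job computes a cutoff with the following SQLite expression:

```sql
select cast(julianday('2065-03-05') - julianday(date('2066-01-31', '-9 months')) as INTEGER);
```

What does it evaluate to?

Adding -9 months to 2066-01-31 targets 2065-04-31. April 2065 has only 30 days, so SQLite normalizes the 1-day overflow forward to 2065-05-01.
26 days remain in March 2065 after the 5th (31 − 5).
April 2065: 30 days.
Then 1 day into May 2065.
Total: 26 + 30 + 1 = 57.
The subtraction is earlier − later, so the result is −57 → -57.

-57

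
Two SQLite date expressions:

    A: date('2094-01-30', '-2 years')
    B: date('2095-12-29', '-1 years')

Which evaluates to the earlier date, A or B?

A = 2092-01-30.
B = 2094-12-29.
A is earlier.

A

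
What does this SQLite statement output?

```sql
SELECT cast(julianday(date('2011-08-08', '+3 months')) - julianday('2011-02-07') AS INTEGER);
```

Adding +3 months to 2011-08-08 gives 2011-11-08.
21 days remain in February 2011 after the 7th (28 − 7).
Full months from March 2011 through October 2011 contribute their day counts.
Then 8 days into November 2011.
Total: 21 + 31 + 30 + 31 + 30 + 31 + 31 + 30 + 31 + 8 = 274.

274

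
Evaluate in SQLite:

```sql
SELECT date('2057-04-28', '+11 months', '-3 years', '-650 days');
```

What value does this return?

2053-06-16

Adding +11 months to 2057-04-28 gives 2058-03-28.
Adding -3 years to 2058-03-28 gives 2055-03-28.
Applying '-650 days' to 2055-03-28: counting 650 days back gives 2053-06-16.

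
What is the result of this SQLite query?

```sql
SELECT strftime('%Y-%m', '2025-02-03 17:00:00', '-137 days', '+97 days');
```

First apply '-137 days', '+97 days': 2025-02-03 17:00:00 → 2024-12-25 17:00:00.
`%Y-%m` extracts the year-month: 2024-12.

2024-12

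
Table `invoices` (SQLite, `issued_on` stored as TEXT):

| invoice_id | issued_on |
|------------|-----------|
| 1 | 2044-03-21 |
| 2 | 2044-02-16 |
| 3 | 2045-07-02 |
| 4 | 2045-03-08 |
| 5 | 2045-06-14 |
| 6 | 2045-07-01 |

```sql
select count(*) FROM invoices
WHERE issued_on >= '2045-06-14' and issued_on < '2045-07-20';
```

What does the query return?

3

Rows in [2045-06-14, 2045-07-20): 2045-07-02, 2045-06-14, 2045-07-01 → 3 rows.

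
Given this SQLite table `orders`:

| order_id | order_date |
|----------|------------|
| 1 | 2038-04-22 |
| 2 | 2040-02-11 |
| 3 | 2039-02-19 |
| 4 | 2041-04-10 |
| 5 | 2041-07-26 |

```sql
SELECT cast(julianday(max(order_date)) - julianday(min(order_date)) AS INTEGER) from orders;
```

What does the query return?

MIN = 2038-04-22, MAX = 2041-07-26.
8 days remain in April 2038 after the 22nd (30 − 22).
Full months from May 2038 through June 2041 contribute their day counts.
Then 26 days into July 2041.
Total: 8 + 31 + 30 + 31 + 31 + 30 + 31 + 30 + 31 + 31 + 28 + 31 + 30 + 31 + 30 + 31 + 31 + 30 + 31 + 30 + 31 + 31 + 29 + 31 + 30 + 31 + 30 + 31 + 31 + 30 + 31 + 30 + 31 + 31 + 28 + 31 + 30 + 31 + 30 + 26 = 1191.

1191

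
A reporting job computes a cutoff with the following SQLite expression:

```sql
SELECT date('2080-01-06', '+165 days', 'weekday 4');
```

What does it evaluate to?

2080-06-20

Applying '+165 days' to 2080-01-06: counting 165 days forward gives 2080-06-19.
`weekday 4` advances to the next Thursday; 2080-06-19 is a Wednesday, so it moves forward to 2080-06-20.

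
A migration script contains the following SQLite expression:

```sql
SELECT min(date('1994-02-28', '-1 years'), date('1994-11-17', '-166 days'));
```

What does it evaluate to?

date('1994-02-28', '-1 years') → 1993-02-28.
date('1994-11-17', '-166 days') → 1994-06-04.
Earlier of the two is 1993-02-28.

1993-02-28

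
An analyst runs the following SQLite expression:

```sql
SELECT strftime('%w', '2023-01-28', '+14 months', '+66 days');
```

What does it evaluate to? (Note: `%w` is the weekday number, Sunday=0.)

First apply '+14 months', '+66 days': 2023-01-28 → 2024-06-02.
2024-06-02 is a Sunday; with Sunday=0 that is 0.

0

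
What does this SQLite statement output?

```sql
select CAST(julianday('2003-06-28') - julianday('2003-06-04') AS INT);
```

Both dates are in June 2003: 28 − 4 = 24.

24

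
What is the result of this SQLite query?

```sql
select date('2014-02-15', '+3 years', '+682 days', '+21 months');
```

Adding +3 years to 2014-02-15 gives 2017-02-15.
Applying '+682 days' to 2017-02-15: counting 682 days forward gives 2018-12-29.
Adding +21 months to 2018-12-29 gives 2020-09-29.

2020-09-29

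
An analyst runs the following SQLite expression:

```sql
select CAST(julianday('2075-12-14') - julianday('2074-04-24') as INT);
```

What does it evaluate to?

6 days remain in April 2074 after the 24th (30 − 24).
Full months from May 2074 through November 2075 contribute their day counts.
Then 14 days into December 2075.
Total: 6 + 31 + 30 + 31 + 31 + 30 + 31 + 30 + 31 + 31 + 28 + 31 + 30 + 31 + 30 + 31 + 31 + 30 + 31 + 30 + 14 = 599.

599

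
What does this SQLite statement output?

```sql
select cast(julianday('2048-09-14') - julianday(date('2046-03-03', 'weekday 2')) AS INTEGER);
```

923

`weekday 2` advances to the next Tuesday; 2046-03-03 is a Saturday, so it moves forward to 2046-03-06.
25 days remain in March 2046 after the 6th (31 − 6).
Full months from April 2046 through August 2048 contribute their day counts.
Then 14 days into September 2048.
Total: 25 + 30 + 31 + 30 + 31 + 31 + 30 + 31 + 30 + 31 + 31 + 28 + 31 + 30 + 31 + 30 + 31 + 31 + 30 + 31 + 30 + 31 + 31 + 29 + 31 + 30 + 31 + 30 + 31 + 31 + 14 = 923.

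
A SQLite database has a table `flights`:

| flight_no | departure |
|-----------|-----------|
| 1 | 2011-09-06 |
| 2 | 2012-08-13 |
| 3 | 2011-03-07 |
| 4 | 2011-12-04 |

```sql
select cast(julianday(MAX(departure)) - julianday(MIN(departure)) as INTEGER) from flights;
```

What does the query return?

525

MIN = 2011-03-07, MAX = 2012-08-13.
24 days remain in March 2011 after the 7th (31 − 7).
Full months from April 2011 through July 2012 contribute their day counts.
Then 13 days into August 2012.
Total: 24 + 30 + 31 + 30 + 31 + 31 + 30 + 31 + 30 + 31 + 31 + 29 + 31 + 30 + 31 + 30 + 31 + 13 = 525.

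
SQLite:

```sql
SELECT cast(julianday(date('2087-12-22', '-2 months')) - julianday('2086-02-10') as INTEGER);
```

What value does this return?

Adding -2 months to 2087-12-22 gives 2087-10-22.
18 days remain in February 2086 after the 10th (28 − 10).
Full months from March 2086 through September 2087 contribute their day counts.
Then 22 days into October 2087.
Total: 18 + 31 + 30 + 31 + 30 + 31 + 31 + 30 + 31 + 30 + 31 + 31 + 28 + 31 + 30 + 31 + 30 + 31 + 31 + 30 + 22 = 619.

619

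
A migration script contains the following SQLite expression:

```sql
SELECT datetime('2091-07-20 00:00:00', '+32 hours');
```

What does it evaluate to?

2091-07-21 08:00:00

+32 hours from 2091-07-20 00:00:00 is 2091-07-21 08:00:00 (crosses midnight).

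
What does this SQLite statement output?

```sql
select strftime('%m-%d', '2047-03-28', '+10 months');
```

01-28

First apply '+10 months': 2047-03-28 → 2048-01-28.
`%m-%d` extracts the month-day: 01-28.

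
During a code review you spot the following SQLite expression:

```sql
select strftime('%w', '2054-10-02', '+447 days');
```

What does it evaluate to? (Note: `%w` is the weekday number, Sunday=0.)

4

First apply '+447 days': 2054-10-02 → 2055-12-23.
2055-12-23 is a Thursday; with Sunday=0 that is 4.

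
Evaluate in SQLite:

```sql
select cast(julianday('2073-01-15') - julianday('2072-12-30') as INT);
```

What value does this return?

16

1 day remains in December 2072 after the 30th (31 − 30).
Then 15 days into January 2073.
Total: 1 + 15 = 16.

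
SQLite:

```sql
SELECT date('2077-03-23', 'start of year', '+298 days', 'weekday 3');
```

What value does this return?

2077-10-27

`start of year` rewinds 2077-03-23 to 2077-01-01.
Applying '+298 days' to 2077-01-01: counting 298 days forward gives 2077-10-26.
`weekday 3` advances to the next Wednesday; 2077-10-26 is a Tuesday, so it moves forward to 2077-10-27.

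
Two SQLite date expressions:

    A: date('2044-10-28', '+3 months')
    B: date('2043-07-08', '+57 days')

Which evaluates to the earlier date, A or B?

A = 2045-01-28.
B = 2043-09-03.
B is earlier.

B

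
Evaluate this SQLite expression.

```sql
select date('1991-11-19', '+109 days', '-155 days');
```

1991-10-04

Applying '+109 days' to 1991-11-19: counting 109 days forward gives 1992-03-07.
Applying '-155 days' to 1992-03-07: counting 155 days back gives 1991-10-04.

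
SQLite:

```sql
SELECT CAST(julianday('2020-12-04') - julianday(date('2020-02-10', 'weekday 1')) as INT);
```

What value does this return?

298

`weekday 1` advances to the next Monday; 2020-02-10 is already a Monday, so it stays at 2020-02-10.
19 days remain in February 2020 after the 10th (29 − 10).
Full months from March 2020 through November 2020 contribute their day counts.
Then 4 days into December 2020.
Total: 19 + 31 + 30 + 31 + 30 + 31 + 31 + 30 + 31 + 30 + 4 = 298.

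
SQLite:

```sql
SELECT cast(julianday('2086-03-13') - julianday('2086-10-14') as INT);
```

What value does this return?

18 days remain in March 2086 after the 13th (31 − 13).
Full months from April 2086 through September 2086 contribute their day counts.
Then 14 days into October 2086.
Total: 18 + 30 + 31 + 30 + 31 + 31 + 30 + 14 = 215.
The subtraction is earlier − later, so the result is −215 → -215.

-215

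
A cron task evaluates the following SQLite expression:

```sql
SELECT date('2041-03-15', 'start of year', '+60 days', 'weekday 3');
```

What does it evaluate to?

2041-03-06

`start of year` rewinds 2041-03-15 to 2041-01-01.
Applying '+60 days' to 2041-01-01: counting 60 days forward gives 2041-03-02.
`weekday 3` advances to the next Wednesday; 2041-03-02 is a Saturday, so it moves forward to 2041-03-06.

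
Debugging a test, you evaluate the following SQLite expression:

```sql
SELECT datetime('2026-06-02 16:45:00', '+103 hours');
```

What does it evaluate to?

+103 hours from 2026-06-02 16:45:00 is 2026-06-06 23:45:00 (crosses midnight).

2026-06-06 23:45:00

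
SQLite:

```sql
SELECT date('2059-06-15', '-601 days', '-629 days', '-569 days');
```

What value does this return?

Applying '-601 days' to 2059-06-15: counting 601 days back gives 2057-10-22.
Applying '-629 days' to 2057-10-22: counting 629 days back gives 2056-02-01.
Applying '-569 days' to 2056-02-01: counting 569 days back gives 2054-07-12.

2054-07-12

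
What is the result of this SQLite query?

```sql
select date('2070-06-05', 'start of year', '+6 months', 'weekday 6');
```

2070-07-05

`start of year` rewinds 2070-06-05 to 2070-01-01.
Adding +6 months to 2070-01-01 gives 2070-07-01.
`weekday 6` advances to the next Saturday; 2070-07-01 is a Tuesday, so it moves forward to 2070-07-05.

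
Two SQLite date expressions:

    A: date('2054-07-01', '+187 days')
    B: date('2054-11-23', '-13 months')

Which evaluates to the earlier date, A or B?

B

A = 2055-01-04.
B = 2053-10-23.
B is earlier.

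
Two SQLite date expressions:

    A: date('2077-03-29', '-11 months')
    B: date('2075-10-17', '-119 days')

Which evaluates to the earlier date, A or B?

A = 2076-04-29.
B = 2075-06-20.
B is earlier.

B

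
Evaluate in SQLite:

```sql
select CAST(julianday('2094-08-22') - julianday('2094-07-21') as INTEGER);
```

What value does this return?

32

10 days remain in July 2094 after the 21st (31 − 21).
Then 22 days into August 2094.
Total: 10 + 22 = 32.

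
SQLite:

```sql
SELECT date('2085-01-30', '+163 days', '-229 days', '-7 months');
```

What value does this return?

Applying '+163 days' to 2085-01-30: counting 163 days forward gives 2085-07-12.
Applying '-229 days' to 2085-07-12: counting 229 days back gives 2084-11-25.
Adding -7 months to 2084-11-25 gives 2084-04-25.

2084-04-25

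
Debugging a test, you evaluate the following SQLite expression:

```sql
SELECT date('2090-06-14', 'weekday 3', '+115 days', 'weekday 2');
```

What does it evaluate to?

2090-10-10

`weekday 3` advances to the next Wednesday; 2090-06-14 is already a Wednesday, so it stays at 2090-06-14.
Applying '+115 days' to 2090-06-14: counting 115 days forward gives 2090-10-07.
`weekday 2` advances to the next Tuesday; 2090-10-07 is a Saturday, so it moves forward to 2090-10-10.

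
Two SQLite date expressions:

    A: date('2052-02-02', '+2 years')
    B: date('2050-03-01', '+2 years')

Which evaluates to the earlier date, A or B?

A = 2054-02-02.
B = 2052-03-01.
B is earlier.

B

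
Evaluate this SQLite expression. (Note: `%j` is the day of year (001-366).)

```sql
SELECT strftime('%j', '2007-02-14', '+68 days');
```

First apply '+68 days': 2007-02-14 → 2007-04-23.
Day-of-year for 2007-04-23: days since 2007-01-01 inclusive = 113, zero-padded to 113.

113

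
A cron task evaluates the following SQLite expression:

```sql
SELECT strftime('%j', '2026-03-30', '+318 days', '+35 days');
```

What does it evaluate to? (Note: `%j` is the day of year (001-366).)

First apply '+318 days', '+35 days': 2026-03-30 → 2027-03-18.
Day-of-year for 2027-03-18: days since 2027-01-01 inclusive = 77, zero-padded to 077.

077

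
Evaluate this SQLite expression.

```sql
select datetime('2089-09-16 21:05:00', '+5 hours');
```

2089-09-17 02:05:00

+5 hours from 2089-09-16 21:05:00 is 2089-09-17 02:05:00 (crosses midnight).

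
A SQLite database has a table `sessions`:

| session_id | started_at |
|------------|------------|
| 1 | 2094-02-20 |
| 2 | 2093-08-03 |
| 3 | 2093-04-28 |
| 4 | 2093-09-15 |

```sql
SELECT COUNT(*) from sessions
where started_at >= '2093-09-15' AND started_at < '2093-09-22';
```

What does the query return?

Rows in [2093-09-15, 2093-09-22): 2093-09-15 → 1 row.

1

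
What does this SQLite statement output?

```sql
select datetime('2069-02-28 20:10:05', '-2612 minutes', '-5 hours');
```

2612 minutes = 43h 32m; -2612 minutes from 2069-02-28 20:10:05 is 2069-02-27 00:38:05 (crosses midnight).
-5 hours from 2069-02-27 00:38:05 is 2069-02-26 19:38:05 (crosses midnight).

2069-02-26 19:38:05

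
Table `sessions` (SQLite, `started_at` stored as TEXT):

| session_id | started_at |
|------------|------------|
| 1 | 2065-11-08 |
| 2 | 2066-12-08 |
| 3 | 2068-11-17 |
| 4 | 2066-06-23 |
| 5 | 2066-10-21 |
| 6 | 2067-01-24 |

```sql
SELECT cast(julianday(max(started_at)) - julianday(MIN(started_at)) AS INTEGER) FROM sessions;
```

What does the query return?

1105

MIN = 2065-11-08, MAX = 2068-11-17.
22 days remain in November 2065 after the 8th (30 − 8).
Full months from December 2065 through October 2068 contribute their day counts.
Then 17 days into November 2068.
Total: 22 + 31 + 31 + 28 + 31 + 30 + 31 + 30 + 31 + 31 + 30 + 31 + 30 + 31 + 31 + 28 + 31 + 30 + 31 + 30 + 31 + 31 + 30 + 31 + 30 + 31 + 31 + 29 + 31 + 30 + 31 + 30 + 31 + 31 + 30 + 31 + 17 = 1105.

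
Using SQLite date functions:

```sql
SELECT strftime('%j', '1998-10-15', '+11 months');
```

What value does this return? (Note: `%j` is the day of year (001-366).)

258

First apply '+11 months': 1998-10-15 → 1999-09-15.
Day-of-year for 1999-09-15: days since 1999-01-01 inclusive = 258, zero-padded to 258.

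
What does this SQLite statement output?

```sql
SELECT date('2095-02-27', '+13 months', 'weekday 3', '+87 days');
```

Adding +13 months to 2095-02-27 gives 2096-03-27.
`weekday 3` advances to the next Wednesday; 2096-03-27 is a Tuesday, so it moves forward to 2096-03-28.
Applying '+87 days' to 2096-03-28: counting 87 days forward gives 2096-06-23.

2096-06-23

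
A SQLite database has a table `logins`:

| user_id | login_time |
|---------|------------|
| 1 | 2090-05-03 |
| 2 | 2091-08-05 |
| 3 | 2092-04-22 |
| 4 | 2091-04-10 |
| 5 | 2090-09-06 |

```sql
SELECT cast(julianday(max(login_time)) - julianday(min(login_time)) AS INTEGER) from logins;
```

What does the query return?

720

MIN = 2090-05-03, MAX = 2092-04-22.
28 days remain in May 2090 after the 3rd (31 − 3).
Full months from June 2090 through March 2092 contribute their day counts.
Then 22 days into April 2092.
Total: 28 + 30 + 31 + 31 + 30 + 31 + 30 + 31 + 31 + 28 + 31 + 30 + 31 + 30 + 31 + 31 + 30 + 31 + 30 + 31 + 31 + 29 + 31 + 22 = 720.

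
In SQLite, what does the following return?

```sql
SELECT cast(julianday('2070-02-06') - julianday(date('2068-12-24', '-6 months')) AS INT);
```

592

Adding -6 months to 2068-12-24 gives 2068-06-24.
6 days remain in June 2068 after the 24th (30 − 24).
Full months from July 2068 through January 2070 contribute their day counts.
Then 6 days into February 2070.
Total: 6 + 31 + 31 + 30 + 31 + 30 + 31 + 31 + 28 + 31 + 30 + 31 + 30 + 31 + 31 + 30 + 31 + 30 + 31 + 31 + 6 = 592.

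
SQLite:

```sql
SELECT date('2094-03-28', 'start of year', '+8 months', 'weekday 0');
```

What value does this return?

2094-09-05

`start of year` rewinds 2094-03-28 to 2094-01-01.
Adding +8 months to 2094-01-01 gives 2094-09-01.
`weekday 0` advances to the next Sunday; 2094-09-01 is a Wednesday, so it moves forward to 2094-09-05.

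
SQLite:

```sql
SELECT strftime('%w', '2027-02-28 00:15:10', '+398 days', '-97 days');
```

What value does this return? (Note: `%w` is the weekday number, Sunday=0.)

0

First apply '+398 days', '-97 days': 2027-02-28 00:15:10 → 2027-12-26 00:15:10.
2027-12-26 is a Sunday; with Sunday=0 that is 0.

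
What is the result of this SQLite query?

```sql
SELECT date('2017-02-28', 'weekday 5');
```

2017-03-03

`weekday 5` advances to the next Friday; 2017-02-28 is a Tuesday, so it moves forward to 2017-03-03.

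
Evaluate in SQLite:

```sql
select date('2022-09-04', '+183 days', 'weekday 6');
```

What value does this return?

Applying '+183 days' to 2022-09-04: counting 183 days forward gives 2023-03-06.
`weekday 6` advances to the next Saturday; 2023-03-06 is a Monday, so it moves forward to 2023-03-11.

2023-03-11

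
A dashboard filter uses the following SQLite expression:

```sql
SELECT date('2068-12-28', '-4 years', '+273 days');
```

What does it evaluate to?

2065-09-27

Adding -4 years to 2068-12-28 gives 2064-12-28.
Applying '+273 days' to 2064-12-28: counting 273 days forward gives 2065-09-27.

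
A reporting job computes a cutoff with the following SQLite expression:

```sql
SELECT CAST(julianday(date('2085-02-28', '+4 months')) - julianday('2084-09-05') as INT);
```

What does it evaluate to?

296

Adding +4 months to 2085-02-28 gives 2085-06-28.
25 days remain in September 2084 after the 5th (30 − 5).
Full months from October 2084 through May 2085 contribute their day counts.
Then 28 days into June 2085.
Total: 25 + 31 + 30 + 31 + 31 + 28 + 31 + 30 + 31 + 28 = 296.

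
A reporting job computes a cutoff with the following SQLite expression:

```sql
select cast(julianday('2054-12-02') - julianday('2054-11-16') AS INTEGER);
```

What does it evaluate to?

16

14 days remain in November 2054 after the 16th (30 − 16).
Then 2 days into December 2054.
Total: 14 + 2 = 16.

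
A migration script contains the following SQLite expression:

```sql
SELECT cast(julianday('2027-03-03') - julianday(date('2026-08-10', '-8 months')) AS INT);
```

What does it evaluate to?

Adding -8 months to 2026-08-10 gives 2025-12-10.
21 days remain in December 2025 after the 10th (31 − 10).
Full months from January 2026 through February 2027 contribute their day counts.
Then 3 days into March 2027.
Total: 21 + 31 + 28 + 31 + 30 + 31 + 30 + 31 + 31 + 30 + 31 + 30 + 31 + 31 + 28 + 3 = 448.

448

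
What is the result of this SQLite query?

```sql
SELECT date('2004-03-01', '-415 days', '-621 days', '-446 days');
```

Applying '-415 days' to 2004-03-01: counting 415 days back gives 2003-01-11.
Applying '-621 days' to 2003-01-11: counting 621 days back gives 2001-04-30.
Applying '-446 days' to 2001-04-30: counting 446 days back gives 2000-02-09.

2000-02-09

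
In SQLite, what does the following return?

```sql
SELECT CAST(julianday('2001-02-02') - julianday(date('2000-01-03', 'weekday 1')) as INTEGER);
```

`weekday 1` advances to the next Monday; 2000-01-03 is already a Monday, so it stays at 2000-01-03.
28 days remain in January 2000 after the 3rd (31 − 3).
Full months from February 2000 through January 2001 contribute their day counts.
Then 2 days into February 2001.
Total: 28 + 29 + 31 + 30 + 31 + 30 + 31 + 31 + 30 + 31 + 30 + 31 + 31 + 2 = 396.

396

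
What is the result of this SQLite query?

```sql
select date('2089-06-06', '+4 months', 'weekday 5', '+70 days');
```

2089-12-16

Adding +4 months to 2089-06-06 gives 2089-10-06.
`weekday 5` advances to the next Friday; 2089-10-06 is a Thursday, so it moves forward to 2089-10-07.
Applying '+70 days' to 2089-10-07: counting 70 days forward gives 2089-12-16.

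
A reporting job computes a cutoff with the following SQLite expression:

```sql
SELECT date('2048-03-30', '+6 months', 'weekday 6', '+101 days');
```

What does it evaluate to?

Adding +6 months to 2048-03-30 gives 2048-09-30.
`weekday 6` advances to the next Saturday; 2048-09-30 is a Wednesday, so it moves forward to 2048-10-03.
Applying '+101 days' to 2048-10-03: counting 101 days forward gives 2049-01-12.

2049-01-12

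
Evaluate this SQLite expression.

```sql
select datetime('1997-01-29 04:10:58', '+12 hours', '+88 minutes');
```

1997-01-29 17:38:58

+12 hours from 1997-01-29 04:10:58 is 1997-01-29 16:10:58.
88 minutes = 1h 28m; +88 minutes from 1997-01-29 16:10:58 is 1997-01-29 17:38:58.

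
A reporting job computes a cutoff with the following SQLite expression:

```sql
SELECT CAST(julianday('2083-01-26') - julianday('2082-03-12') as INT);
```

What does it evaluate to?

19 days remain in March 2082 after the 12th (31 − 12).
Full months from April 2082 through December 2082 contribute their day counts.
Then 26 days into January 2083.
Total: 19 + 30 + 31 + 30 + 31 + 31 + 30 + 31 + 30 + 31 + 26 = 320.

320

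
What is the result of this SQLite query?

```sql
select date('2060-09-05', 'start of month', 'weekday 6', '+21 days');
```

`start of month` rewinds 2060-09-05 to 2060-09-01.
`weekday 6` advances to the next Saturday; 2060-09-01 is a Wednesday, so it moves forward to 2060-09-04.
Advancing 21 more days within September lands on 2060-09-25.

2060-09-25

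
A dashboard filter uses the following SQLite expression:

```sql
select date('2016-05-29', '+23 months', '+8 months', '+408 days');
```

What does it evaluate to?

2020-02-10

Adding +23 months to 2016-05-29 gives 2018-04-29.
Adding +8 months to 2018-04-29 gives 2018-12-29.
Applying '+408 days' to 2018-12-29: counting 408 days forward gives 2020-02-10.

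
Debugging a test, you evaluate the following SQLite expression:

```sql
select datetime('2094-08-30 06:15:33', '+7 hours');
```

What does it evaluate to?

2094-08-30 13:15:33

+7 hours from 2094-08-30 06:15:33 is 2094-08-30 13:15:33.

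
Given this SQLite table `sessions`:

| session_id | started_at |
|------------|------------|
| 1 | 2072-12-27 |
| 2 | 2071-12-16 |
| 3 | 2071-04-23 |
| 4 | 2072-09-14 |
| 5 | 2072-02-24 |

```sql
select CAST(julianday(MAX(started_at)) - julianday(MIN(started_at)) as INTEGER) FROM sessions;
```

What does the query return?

MIN = 2071-04-23, MAX = 2072-12-27.
7 days remain in April 2071 after the 23rd (30 − 23).
Full months from May 2071 through November 2072 contribute their day counts.
Then 27 days into December 2072.
Total: 7 + 31 + 30 + 31 + 31 + 30 + 31 + 30 + 31 + 31 + 29 + 31 + 30 + 31 + 30 + 31 + 31 + 30 + 31 + 30 + 27 = 614.

614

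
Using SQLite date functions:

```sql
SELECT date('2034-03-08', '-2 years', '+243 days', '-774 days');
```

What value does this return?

2030-09-24

Adding -2 years to 2034-03-08 gives 2032-03-08.
Applying '+243 days' to 2032-03-08: counting 243 days forward gives 2032-11-06.
Applying '-774 days' to 2032-11-06: counting 774 days back gives 2030-09-24.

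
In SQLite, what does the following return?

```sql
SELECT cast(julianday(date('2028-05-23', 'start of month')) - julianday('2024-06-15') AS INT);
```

`start of month` rewinds 2028-05-23 to 2028-05-01.
15 days remain in June 2024 after the 15th (30 − 15).
Full months from July 2024 through April 2028 contribute their day counts.
Then 1 day into May 2028.
Total: 15 + 31 + 31 + 30 + 31 + 30 + 31 + 31 + 28 + 31 + 30 + 31 + 30 + 31 + 31 + 30 + 31 + 30 + 31 + 31 + 28 + 31 + 30 + 31 + 30 + 31 + 31 + 30 + 31 + 30 + 31 + 31 + 28 + 31 + 30 + 31 + 30 + 31 + 31 + 30 + 31 + 30 + 31 + 31 + 29 + 31 + 30 + 1 = 1416.

1416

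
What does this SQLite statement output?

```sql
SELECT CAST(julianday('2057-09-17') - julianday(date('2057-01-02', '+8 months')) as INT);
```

Adding +8 months to 2057-01-02 gives 2057-09-02.
Both dates are in September 2057: 17 − 2 = 15.

15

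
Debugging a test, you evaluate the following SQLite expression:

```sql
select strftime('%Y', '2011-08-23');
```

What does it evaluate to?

2011

`%Y` extracts the 4-digit year: 2011.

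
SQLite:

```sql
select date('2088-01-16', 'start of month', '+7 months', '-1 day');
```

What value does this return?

2088-07-31

`start of month` rewinds 2088-01-16 to 2088-01-01.
Adding +7 months to 2088-01-01 gives 2088-08-01.
Going back 1 day from 2088-08-01 reaches 2088-07-31 (last day of July, 31 days).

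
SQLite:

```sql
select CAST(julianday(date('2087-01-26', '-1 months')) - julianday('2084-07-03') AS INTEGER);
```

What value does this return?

Adding -1 month to 2087-01-26 gives 2086-12-26.
28 days remain in July 2084 after the 3rd (31 − 3).
Full months from August 2084 through November 2086 contribute their day counts.
Then 26 days into December 2086.
Total: 28 + 31 + 30 + 31 + 30 + 31 + 31 + 28 + 31 + 30 + 31 + 30 + 31 + 31 + 30 + 31 + 30 + 31 + 31 + 28 + 31 + 30 + 31 + 30 + 31 + 31 + 30 + 31 + 30 + 26 = 906.

906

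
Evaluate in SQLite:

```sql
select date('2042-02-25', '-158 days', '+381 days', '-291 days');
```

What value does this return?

Applying '-158 days' to 2042-02-25: counting 158 days back gives 2041-09-20.
Applying '+381 days' to 2041-09-20: counting 381 days forward gives 2042-10-06.
Applying '-291 days' to 2042-10-06: counting 291 days back gives 2041-12-19.

2041-12-19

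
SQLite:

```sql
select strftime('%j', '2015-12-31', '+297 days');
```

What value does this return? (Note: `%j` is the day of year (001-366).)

First apply '+297 days': 2015-12-31 → 2016-10-23.
Day-of-year for 2016-10-23: days since 2016-01-01 inclusive = 297, zero-padded to 297.

297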